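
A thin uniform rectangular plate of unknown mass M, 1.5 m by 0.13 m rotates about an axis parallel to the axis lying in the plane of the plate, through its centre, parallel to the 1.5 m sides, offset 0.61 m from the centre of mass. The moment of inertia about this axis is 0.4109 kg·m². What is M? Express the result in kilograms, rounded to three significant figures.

I = I_cm + Md² = (1/12)Mb² + Md² = M·[0.0833333·(0.13)² + (0.61)²] = M·0.37351.
So M = 0.4109 / 0.37351 = 1.1001 kg.

1.10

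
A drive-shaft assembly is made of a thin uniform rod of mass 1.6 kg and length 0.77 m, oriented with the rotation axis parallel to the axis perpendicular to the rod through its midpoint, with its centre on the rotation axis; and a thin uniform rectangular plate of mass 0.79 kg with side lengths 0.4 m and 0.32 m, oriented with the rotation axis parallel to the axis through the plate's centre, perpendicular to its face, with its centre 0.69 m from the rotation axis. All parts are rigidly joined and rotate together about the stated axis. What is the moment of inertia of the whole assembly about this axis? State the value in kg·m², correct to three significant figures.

0.472

Thin rod: I_cm = (1/12)ML² = (1/12)(1.6)(0.77)² = 0.079053 kg·m²; axis through the centre, so I = 0.079053 kg·m².
Rectangular plate: I_cm = (1/12)M(a²+b²) = (1/12)(0.79)[(0.4)² + (0.32)²] = 0.017275 kg·m²; centre at d = 0.69 m, so the parallel axis theorem gives I = 0.017275 + (0.79)(0.69)² = 0.39339 kg·m².
Total I = 0.079053 + 0.39339 = 0.47245 kg·m².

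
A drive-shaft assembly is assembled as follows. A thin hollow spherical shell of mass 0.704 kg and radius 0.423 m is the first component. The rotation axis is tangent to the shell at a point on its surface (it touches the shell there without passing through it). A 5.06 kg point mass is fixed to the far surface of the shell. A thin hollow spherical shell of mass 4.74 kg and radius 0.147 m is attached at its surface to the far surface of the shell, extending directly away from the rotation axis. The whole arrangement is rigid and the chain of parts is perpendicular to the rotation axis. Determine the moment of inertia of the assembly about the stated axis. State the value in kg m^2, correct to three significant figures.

Spherical shell: I_cm = (2/3)MR² = (2/3)(0.704)(0.423)² = 0.083977 kg m^2; centre at d = 0.423 m, so I = I_cm + Md² gives I = 0.083977 + (0.704)(0.423)² = 0.20994 kg m^2.
Point mass: I_cm = 0; centre at d = 0.423 + 0.423 = 0.846 m, so I = I_cm + Md² gives I = 0 + (5.06)(0.846)² = 3.6215 kg m^2.
Spherical shell: I_cm = (2/3)MR² = (2/3)(4.74)(0.147)² = 0.068284 kg m^2; centre at d = 0.423 + 0.423 + 0.147 = 0.993 m, so I = I_cm + Md² gives I = 0.068284 + (4.74)(0.993)² = 4.7422 kg m^2.
Total I = 0.20994 + 3.6215 + 4.7422 = 8.5736 kg m^2.

8.57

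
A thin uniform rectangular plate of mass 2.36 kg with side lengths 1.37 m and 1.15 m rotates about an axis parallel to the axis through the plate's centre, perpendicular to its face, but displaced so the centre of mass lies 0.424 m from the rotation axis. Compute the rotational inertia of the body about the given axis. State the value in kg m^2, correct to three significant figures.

I_cm = (1/12)M(a²+b²) = (1/12)(2.36)[(1.37)² + (1.15)²] = 0.62922 kg m^2; centre at d = 0.424 m, so I = I_cm + Md² gives I = 0.62922 + (2.36)(0.424)² = 1.0535 kg m^2.

1.05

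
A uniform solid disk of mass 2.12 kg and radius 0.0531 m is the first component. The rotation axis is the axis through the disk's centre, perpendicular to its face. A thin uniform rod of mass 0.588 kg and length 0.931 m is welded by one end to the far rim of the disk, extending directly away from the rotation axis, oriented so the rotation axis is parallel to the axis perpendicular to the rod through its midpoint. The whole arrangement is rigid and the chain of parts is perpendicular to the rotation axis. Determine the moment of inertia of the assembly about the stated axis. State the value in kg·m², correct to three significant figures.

0.204

Solid disk: I_cm = (1/2)MR² = (1/2)(2.12)(0.0531)² = 0.0029888 kg·m²; axis through the centre, so I = 0.0029888 kg·m².
Thin rod: I_cm = (1/12)ML² = (1/12)(0.588)(0.931)² = 0.042471 kg·m²; centre at d = 0.0531 + 0.4655 = 0.5186 m, so I = I_cm + Md² gives I = 0.042471 + (0.588)(0.5186)² = 0.20061 kg·m².
Total I = 0.0029888 + 0.20061 = 0.2036 kg·m².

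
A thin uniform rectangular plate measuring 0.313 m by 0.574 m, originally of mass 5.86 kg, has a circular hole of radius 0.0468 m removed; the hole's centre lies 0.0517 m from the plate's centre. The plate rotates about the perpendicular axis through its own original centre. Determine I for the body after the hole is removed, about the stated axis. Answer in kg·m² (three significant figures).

Unpierced body about its centre: I₀ = (1/12)M(a²+b²) = (1/12)(5.86)[(0.313)² + (0.574)²] = 0.20874 kg·m².
The removed disk has mass m = M·πr²/(ab) = (5.86)·π(0.0468)²/(0.313·0.574) = 0.22443 kg (same uniform areal density).
Its moment of inertia about the rotation axis (parallel-axis theorem): I_hole = (1/2)mr² + md² = (1/2)(0.22443)(0.0468)² + (0.22443)(0.0517)² = 0.00084566 kg·m².
Treating the hole as negative mass, I = I₀ − I_hole = 0.20874 − 0.00084566 = 0.20789 kg·m².

0.208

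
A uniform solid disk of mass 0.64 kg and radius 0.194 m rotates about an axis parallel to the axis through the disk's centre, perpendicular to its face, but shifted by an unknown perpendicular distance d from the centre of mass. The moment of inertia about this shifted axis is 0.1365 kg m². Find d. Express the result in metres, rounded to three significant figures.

About the centre-of-mass axis, I_cm = (1/2)MR² = (1/2)(0.64)(0.194)² = 0.012044 kg m².
Parallel axis theorem: I = I_cm + Md², so Md² = 0.1365 − 0.012044 = 0.12446 kg m².
d = √(0.12446 / 0.64) = 0.44098 m.

0.441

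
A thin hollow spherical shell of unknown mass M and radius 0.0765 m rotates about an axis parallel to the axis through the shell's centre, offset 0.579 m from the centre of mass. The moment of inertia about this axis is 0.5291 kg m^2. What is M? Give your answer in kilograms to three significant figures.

1.56

I = I_cm + Md² = (2/3)MR² + Md² = M·[0.666667·(0.0765)² + (0.579)²] = M·0.33914.
So M = 0.5291 / 0.33914 = 1.5601 kg.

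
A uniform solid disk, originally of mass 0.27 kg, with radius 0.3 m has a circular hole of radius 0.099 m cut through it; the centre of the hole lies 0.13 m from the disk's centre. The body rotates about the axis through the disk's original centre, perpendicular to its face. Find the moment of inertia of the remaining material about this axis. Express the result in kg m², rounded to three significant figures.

Unpierced body about its centre: I₀ = (1/2)MR² = (1/2)(0.27)(0.3)² = 0.01215 kg m².
The removed disk has mass m = M·(r/R)² = (0.27)(0.099/0.3)² = 0.029403 kg (same uniform areal density).
Its moment of inertia about the rotation axis (parallel-axis theorem): I_hole = (1/2)mr² + md² = (1/2)(0.029403)(0.099)² + (0.029403)(0.13)² = 0.000641 kg m².
Treating the hole as negative mass, I = I₀ − I_hole = 0.01215 − 0.000641 = 0.011509 kg m².

0.0115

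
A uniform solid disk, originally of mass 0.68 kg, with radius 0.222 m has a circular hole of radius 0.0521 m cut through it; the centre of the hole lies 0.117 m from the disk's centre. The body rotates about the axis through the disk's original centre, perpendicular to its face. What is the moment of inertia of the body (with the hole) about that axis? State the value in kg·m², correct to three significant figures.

Unpierced body about its centre: I₀ = (1/2)MR² = (1/2)(0.68)(0.222)² = 0.016757 kg·m².
The removed disk has mass m = M·(r/R)² = (0.68)(0.0521/0.222)² = 0.037452 kg (same uniform areal density).
Its moment of inertia about the rotation axis (parallel-axis theorem): I_hole = (1/2)mr² + md² = (1/2)(0.037452)(0.0521)² + (0.037452)(0.117)² = 0.00056351 kg·m².
Treating the hole as negative mass, I = I₀ − I_hole = 0.016757 − 0.00056351 = 0.016193 kg·m².

0.0162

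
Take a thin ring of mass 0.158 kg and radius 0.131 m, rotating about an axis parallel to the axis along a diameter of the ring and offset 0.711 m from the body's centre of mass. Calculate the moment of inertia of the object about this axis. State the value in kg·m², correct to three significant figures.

0.0812

I_cm = (1/2)MR² = (1/2)(0.158)(0.131)² = 0.0013557 kg·m²; centre at d = 0.711 m, so I = I_cm + Md² gives I = 0.0013557 + (0.158)(0.711)² = 0.081228 kg·m².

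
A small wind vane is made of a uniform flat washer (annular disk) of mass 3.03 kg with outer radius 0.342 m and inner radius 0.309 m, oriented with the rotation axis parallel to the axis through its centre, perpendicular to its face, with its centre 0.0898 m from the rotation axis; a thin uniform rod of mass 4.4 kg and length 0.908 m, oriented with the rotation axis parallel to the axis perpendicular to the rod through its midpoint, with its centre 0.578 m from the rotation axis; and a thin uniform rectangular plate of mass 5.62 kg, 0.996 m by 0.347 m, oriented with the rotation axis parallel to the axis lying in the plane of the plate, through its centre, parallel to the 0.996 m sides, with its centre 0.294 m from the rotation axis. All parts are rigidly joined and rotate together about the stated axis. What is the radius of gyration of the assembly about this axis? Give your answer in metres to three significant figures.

Annular disk: I_cm = (1/2)M(R²+r²) = (1/2)(3.03)[(0.342)² + (0.309)²] = 0.32185 kg·m²; centre at d = 0.0898 m, so the parallel axis theorem gives I = 0.32185 + (3.03)(0.0898)² = 0.34629 kg·m².
Thin rod: I_cm = (1/12)ML² = (1/12)(4.4)(0.908)² = 0.3023 kg·m²; centre at d = 0.578 m, so the parallel axis theorem gives I = 0.3023 + (4.4)(0.578)² = 1.7723 kg·m².
Rectangular plate: I_cm = (1/12)Mb² = (1/12)(5.62)(0.347)² = 0.056392 kg·m²; centre at d = 0.294 m, so the parallel axis theorem gives I = 0.056392 + (5.62)(0.294)² = 0.54216 kg·m².
Total I = 2.6607 kg·m²; total mass M = 13.05 kg.
k = √(I/M) = √(2.6607/13.05) = 0.45154 m.

0.452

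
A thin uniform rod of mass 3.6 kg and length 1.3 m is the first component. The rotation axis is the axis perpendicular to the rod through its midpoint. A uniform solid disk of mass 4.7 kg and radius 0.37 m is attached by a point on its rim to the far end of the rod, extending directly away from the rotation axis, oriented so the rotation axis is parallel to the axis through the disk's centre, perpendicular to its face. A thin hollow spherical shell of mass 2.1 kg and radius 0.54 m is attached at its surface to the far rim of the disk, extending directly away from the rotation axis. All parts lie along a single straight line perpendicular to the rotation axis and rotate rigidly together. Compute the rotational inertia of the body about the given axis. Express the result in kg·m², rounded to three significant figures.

Thin rod: I_cm = (1/12)ML² = (1/12)(3.6)(1.3)² = 0.507 kg·m²; axis through the centre, so I = 0.507 kg·m².
Solid disk: I_cm = (1/2)MR² = (1/2)(4.7)(0.37)² = 0.32171 kg·m²; centre at d = 0.65 + 0.37 = 1.02 m, so the parallel axis theorem gives I = 0.32171 + (4.7)(1.02)² = 5.2116 kg·m².
Spherical shell: I_cm = (2/3)MR² = (2/3)(2.1)(0.54)² = 0.40824 kg·m²; centre at d = 0.65 + 0.37 + 0.37 + 0.54 = 1.93 m, so the parallel axis theorem gives I = 0.40824 + (2.1)(1.93)² = 8.2305 kg·m².
Total I = 0.507 + 5.2116 + 8.2305 = 13.949 kg·m².

13.9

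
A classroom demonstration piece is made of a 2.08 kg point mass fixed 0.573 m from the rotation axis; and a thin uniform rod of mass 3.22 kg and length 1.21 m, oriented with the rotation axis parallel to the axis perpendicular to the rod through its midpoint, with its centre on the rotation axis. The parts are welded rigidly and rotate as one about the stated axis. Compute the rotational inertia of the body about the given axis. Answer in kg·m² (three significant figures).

1.08

Point mass: I_cm = 0; centre at d = 0.573 m, so the parallel axis theorem gives I = 0 + (2.08)(0.573)² = 0.68292 kg·m².
Thin rod: I_cm = (1/12)ML² = (1/12)(3.22)(1.21)² = 0.39287 kg·m²; axis through the centre, so I = 0.39287 kg·m².
Total I = 0.68292 + 0.39287 = 1.0758 kg·m².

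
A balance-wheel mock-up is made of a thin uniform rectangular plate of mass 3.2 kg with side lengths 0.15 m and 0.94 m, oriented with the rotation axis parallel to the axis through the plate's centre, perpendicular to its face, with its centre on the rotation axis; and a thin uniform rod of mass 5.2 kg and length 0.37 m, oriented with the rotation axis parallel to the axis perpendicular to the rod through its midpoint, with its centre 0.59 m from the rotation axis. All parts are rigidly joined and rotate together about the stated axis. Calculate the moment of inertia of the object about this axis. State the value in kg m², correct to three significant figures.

Rectangular plate: I_cm = (1/12)M(a²+b²) = (1/12)(3.2)[(0.15)² + (0.94)²] = 0.24163 kg m²; axis through the centre, so I = 0.24163 kg m².
Thin rod: I_cm = (1/12)ML² = (1/12)(5.2)(0.37)² = 0.059323 kg m²; centre at d = 0.59 m, so I = I_cm + Md² gives I = 0.059323 + (5.2)(0.59)² = 1.8694 kg m².
Total I = 0.24163 + 1.8694 = 2.1111 kg m².

2.11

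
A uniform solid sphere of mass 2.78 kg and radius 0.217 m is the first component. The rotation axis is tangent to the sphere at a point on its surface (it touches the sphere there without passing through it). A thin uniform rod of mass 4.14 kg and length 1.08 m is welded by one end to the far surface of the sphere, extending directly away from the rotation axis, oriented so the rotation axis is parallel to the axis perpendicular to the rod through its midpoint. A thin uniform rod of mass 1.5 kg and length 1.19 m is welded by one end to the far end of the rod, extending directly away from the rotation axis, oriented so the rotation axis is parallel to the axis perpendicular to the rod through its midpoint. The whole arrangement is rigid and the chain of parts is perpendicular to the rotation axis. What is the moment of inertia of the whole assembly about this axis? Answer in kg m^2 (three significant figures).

Solid sphere: I_cm = (2/5)MR² = (2/5)(2.78)(0.217)² = 0.052363 kg m^2; centre at d = 0.217 m, so the parallel axis theorem gives I = 0.052363 + (2.78)(0.217)² = 0.18327 kg m^2.
Thin rod: I_cm = (1/12)ML² = (1/12)(4.14)(1.08)² = 0.40241 kg m^2; centre at d = 0.217 + 0.217 + 0.54 = 0.974 m, so the parallel axis theorem gives I = 0.40241 + (4.14)(0.974)² = 4.3299 kg m^2.
Thin rod: I_cm = (1/12)ML² = (1/12)(1.5)(1.19)² = 0.17701 kg m^2; centre at d = 0.217 + 0.217 + 0.54 + 0.54 + 0.595 = 2.109 m, so the parallel axis theorem gives I = 0.17701 + (1.5)(2.109)² = 6.8488 kg m^2.
Total I = 0.18327 + 4.3299 + 6.8488 = 11.362 kg m^2.

11.4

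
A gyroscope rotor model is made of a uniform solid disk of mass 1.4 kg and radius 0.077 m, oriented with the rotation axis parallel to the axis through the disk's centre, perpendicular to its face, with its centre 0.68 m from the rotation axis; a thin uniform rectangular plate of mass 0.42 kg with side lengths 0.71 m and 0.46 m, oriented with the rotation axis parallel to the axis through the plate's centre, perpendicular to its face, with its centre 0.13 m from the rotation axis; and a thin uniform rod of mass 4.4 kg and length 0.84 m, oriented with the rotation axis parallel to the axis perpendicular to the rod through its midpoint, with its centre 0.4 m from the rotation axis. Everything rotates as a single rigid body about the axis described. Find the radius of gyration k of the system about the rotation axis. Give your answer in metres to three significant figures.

Solid disk: I_cm = (1/2)MR² = (1/2)(1.4)(0.077)² = 0.0041503 kg·m²; centre at d = 0.68 m, so the parallel axis theorem gives I = 0.0041503 + (1.4)(0.68)² = 0.65151 kg·m².
Rectangular plate: I_cm = (1/12)M(a²+b²) = (1/12)(0.42)[(0.71)² + (0.46)²] = 0.025049 kg·m²; centre at d = 0.13 m, so the parallel axis theorem gives I = 0.025049 + (0.42)(0.13)² = 0.032147 kg·m².
Thin rod: I_cm = (1/12)ML² = (1/12)(4.4)(0.84)² = 0.25872 kg·m²; centre at d = 0.4 m, so the parallel axis theorem gives I = 0.25872 + (4.4)(0.4)² = 0.96272 kg·m².
Total I = 1.6464 kg·m²; total mass M = 6.22 kg.
k = √(I/M) = √(1.6464/6.22) = 0.51448 m.

0.514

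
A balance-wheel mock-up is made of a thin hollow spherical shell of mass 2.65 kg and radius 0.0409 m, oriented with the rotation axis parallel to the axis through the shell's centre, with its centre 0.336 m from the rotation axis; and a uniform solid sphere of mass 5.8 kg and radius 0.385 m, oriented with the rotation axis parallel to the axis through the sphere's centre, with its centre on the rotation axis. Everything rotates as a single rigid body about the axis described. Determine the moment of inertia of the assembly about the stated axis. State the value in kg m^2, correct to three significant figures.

0.646

Spherical shell: I_cm = (2/3)MR² = (2/3)(2.65)(0.0409)² = 0.0029553 kg m^2; centre at d = 0.336 m, so I = I_cm + Md² gives I = 0.0029553 + (2.65)(0.336)² = 0.30213 kg m^2.
Solid sphere: I_cm = (2/5)MR² = (2/5)(5.8)(0.385)² = 0.34388 kg m^2; axis through the centre, so I = 0.34388 kg m^2.
Total I = 0.30213 + 0.34388 = 0.64601 kg m^2.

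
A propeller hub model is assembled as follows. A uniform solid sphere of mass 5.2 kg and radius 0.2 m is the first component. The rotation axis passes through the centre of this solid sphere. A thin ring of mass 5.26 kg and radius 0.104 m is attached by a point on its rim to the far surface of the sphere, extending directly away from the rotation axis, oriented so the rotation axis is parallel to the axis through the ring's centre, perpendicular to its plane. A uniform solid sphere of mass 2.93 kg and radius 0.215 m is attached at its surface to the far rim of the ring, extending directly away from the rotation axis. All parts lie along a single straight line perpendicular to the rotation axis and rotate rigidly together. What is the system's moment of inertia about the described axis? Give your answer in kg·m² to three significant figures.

Solid sphere: I_cm = (2/5)MR² = (2/5)(5.2)(0.2)² = 0.0832 kg·m²; axis through the centre, so I = 0.0832 kg·m².
Thin ring: I_cm = MR² = (5.26)(0.104)² = 0.056892 kg·m²; centre at d = 0.2 + 0.104 = 0.304 m, so I = I_cm + Md² gives I = 0.056892 + (5.26)(0.304)² = 0.543 kg·m².
Solid sphere: I_cm = (2/5)MR² = (2/5)(2.93)(0.215)² = 0.054176 kg·m²; centre at d = 0.2 + 0.104 + 0.104 + 0.215 = 0.623 m, so I = I_cm + Md² gives I = 0.054176 + (2.93)(0.623)² = 1.1914 kg·m².
Total I = 0.0832 + 0.543 + 1.1914 = 1.8176 kg·m².

1.82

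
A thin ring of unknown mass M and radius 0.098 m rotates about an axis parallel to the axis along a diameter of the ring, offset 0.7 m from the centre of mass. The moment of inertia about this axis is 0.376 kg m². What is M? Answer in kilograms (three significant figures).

0.760

I = I_cm + Md² = (1/2)MR² + Md² = M·[0.5·(0.098)² + (0.7)²] = M·0.4948.
So M = 0.376 / 0.4948 = 0.7599 kg.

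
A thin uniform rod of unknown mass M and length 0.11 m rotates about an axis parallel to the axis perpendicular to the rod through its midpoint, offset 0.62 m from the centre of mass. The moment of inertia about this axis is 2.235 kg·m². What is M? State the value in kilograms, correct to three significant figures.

I = I_cm + Md² = (1/12)ML² + Md² = M·[0.0833333·(0.11)² + (0.62)²] = M·0.38541.
So M = 2.235 / 0.38541 = 5.799 kg.

5.80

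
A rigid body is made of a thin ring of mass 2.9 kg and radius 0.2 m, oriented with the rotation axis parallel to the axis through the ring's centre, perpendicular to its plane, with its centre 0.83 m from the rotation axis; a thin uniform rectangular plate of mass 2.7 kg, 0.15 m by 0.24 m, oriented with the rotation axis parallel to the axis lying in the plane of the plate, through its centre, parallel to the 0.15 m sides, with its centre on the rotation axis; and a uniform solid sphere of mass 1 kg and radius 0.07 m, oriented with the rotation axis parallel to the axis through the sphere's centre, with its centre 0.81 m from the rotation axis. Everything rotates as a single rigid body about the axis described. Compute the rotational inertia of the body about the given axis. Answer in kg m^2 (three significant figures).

2.78

Thin ring: I_cm = MR² = (2.9)(0.2)² = 0.116 kg m^2; centre at d = 0.83 m, so I = I_cm + Md² gives I = 0.116 + (2.9)(0.83)² = 2.1138 kg m^2.
Rectangular plate: I_cm = (1/12)Mb² = (1/12)(2.7)(0.24)² = 0.01296 kg m^2; axis through the centre, so I = 0.01296 kg m^2.
Solid sphere: I_cm = (2/5)MR² = (2/5)(1)(0.07)² = 0.00196 kg m^2; centre at d = 0.81 m, so I = I_cm + Md² gives I = 0.00196 + (1)(0.81)² = 0.65806 kg m^2.
Total I = 2.1138 + 0.01296 + 0.65806 = 2.7848 kg m^2.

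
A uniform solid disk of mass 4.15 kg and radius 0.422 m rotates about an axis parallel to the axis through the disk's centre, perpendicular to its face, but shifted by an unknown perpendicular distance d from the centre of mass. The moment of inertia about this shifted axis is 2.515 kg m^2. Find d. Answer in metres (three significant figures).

0.719

About the centre-of-mass axis, I_cm = (1/2)MR² = (1/2)(4.15)(0.422)² = 0.36952 kg m^2.
Parallel axis theorem: I = I_cm + Md², so Md² = 2.515 − 0.36952 = 2.1455 kg m^2.
d = √(2.1455 / 4.15) = 0.71901 m.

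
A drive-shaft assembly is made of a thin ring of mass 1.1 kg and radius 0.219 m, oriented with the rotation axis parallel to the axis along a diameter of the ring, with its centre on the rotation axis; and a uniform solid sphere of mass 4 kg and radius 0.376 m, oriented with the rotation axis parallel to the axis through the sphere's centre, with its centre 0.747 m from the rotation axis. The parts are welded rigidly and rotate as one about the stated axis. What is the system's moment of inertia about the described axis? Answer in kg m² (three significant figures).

2.48

Thin ring: I_cm = (1/2)MR² = (1/2)(1.1)(0.219)² = 0.026379 kg m²; axis through the centre, so I = 0.026379 kg m².
Solid sphere: I_cm = (2/5)MR² = (2/5)(4)(0.376)² = 0.2262 kg m²; centre at d = 0.747 m, so the parallel axis theorem gives I = 0.2262 + (4)(0.747)² = 2.4582 kg m².
Total I = 0.026379 + 2.4582 = 2.4846 kg m².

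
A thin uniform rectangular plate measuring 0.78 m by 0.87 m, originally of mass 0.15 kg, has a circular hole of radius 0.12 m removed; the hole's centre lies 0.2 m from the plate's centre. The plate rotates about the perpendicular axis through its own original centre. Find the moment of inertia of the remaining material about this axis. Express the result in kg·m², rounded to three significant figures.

Unpierced body about its centre: I₀ = (1/12)M(a²+b²) = (1/12)(0.15)[(0.78)² + (0.87)²] = 0.017066 kg·m².
The removed disk has mass m = M·πr²/(ab) = (0.15)·π(0.12)²/(0.78·0.87) = 0.0099998 kg (same uniform areal density).
Its moment of inertia about the rotation axis (parallel-axis theorem): I_hole = (1/2)mr² + md² = (1/2)(0.0099998)(0.12)² + (0.0099998)(0.2)² = 0.00047199 kg·m².
Treating the hole as negative mass, I = I₀ − I_hole = 0.017066 − 0.00047199 = 0.016594 kg·m².

0.0166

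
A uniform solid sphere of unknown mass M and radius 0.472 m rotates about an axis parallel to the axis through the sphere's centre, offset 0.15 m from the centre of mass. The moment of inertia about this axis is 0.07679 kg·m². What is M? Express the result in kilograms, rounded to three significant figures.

0.688

I = I_cm + Md² = (2/5)MR² + Md² = M·[0.4·(0.472)² + (0.15)²] = M·0.11161.
So M = 0.07679 / 0.11161 = 0.688 kg.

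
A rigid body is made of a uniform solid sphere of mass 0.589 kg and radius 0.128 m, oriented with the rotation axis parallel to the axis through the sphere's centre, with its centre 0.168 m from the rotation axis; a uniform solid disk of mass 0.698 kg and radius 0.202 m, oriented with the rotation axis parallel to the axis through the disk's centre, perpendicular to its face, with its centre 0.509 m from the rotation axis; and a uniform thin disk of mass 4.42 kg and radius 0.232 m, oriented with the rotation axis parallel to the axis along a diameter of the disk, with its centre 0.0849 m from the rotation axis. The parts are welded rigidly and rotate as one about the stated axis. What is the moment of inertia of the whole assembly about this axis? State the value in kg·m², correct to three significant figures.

Solid sphere: I_cm = (2/5)MR² = (2/5)(0.589)(0.128)² = 0.0038601 kg·m²; centre at d = 0.168 m, so I = I_cm + Md² gives I = 0.0038601 + (0.589)(0.168)² = 0.020484 kg·m².
Solid disk: I_cm = (1/2)MR² = (1/2)(0.698)(0.202)² = 0.014241 kg·m²; centre at d = 0.509 m, so I = I_cm + Md² gives I = 0.014241 + (0.698)(0.509)² = 0.19508 kg·m².
Thin disk: I_cm = (1/4)MR² = (1/4)(4.42)(0.232)² = 0.059476 kg·m²; centre at d = 0.0849 m, so I = I_cm + Md² gives I = 0.059476 + (4.42)(0.0849)² = 0.091335 kg·m².
Total I = 0.020484 + 0.19508 + 0.091335 = 0.3069 kg·m².

0.307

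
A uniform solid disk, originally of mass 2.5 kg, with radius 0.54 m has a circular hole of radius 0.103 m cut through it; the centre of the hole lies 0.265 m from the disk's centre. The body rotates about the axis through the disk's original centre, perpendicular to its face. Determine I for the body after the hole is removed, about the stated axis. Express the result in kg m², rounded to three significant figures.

Unpierced body about its centre: I₀ = (1/2)MR² = (1/2)(2.5)(0.54)² = 0.3645 kg m².
The removed disk has mass m = M·(r/R)² = (2.5)(0.103/0.54)² = 0.090955 kg (same uniform areal density).
Its moment of inertia about the rotation axis (parallel-axis theorem): I_hole = (1/2)mr² + md² = (1/2)(0.090955)(0.103)² + (0.090955)(0.265)² = 0.0068698 kg m².
Treating the hole as negative mass, I = I₀ − I_hole = 0.3645 − 0.0068698 = 0.35763 kg m².

0.358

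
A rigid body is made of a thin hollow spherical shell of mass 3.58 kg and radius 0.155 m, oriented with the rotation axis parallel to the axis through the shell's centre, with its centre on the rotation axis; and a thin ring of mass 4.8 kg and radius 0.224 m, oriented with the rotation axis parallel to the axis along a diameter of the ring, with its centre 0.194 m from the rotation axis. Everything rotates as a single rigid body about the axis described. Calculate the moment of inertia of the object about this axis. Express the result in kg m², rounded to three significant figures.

Spherical shell: I_cm = (2/3)MR² = (2/3)(3.58)(0.155)² = 0.05734 kg m²; axis through the centre, so I = 0.05734 kg m².
Thin ring: I_cm = (1/2)MR² = (1/2)(4.8)(0.224)² = 0.12042 kg m²; centre at d = 0.194 m, so the parallel axis theorem gives I = 0.12042 + (4.8)(0.194)² = 0.30108 kg m².
Total I = 0.05734 + 0.30108 = 0.35841 kg m².

0.358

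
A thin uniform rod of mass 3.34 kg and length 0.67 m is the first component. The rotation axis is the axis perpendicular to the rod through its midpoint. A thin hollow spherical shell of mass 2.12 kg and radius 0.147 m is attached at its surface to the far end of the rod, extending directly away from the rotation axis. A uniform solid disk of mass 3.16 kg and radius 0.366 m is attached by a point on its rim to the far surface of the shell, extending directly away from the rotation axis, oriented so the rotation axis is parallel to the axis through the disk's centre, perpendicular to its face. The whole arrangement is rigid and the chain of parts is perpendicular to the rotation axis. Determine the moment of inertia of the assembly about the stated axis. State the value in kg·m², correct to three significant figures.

3.99

Thin rod: I_cm = (1/12)ML² = (1/12)(3.34)(0.67)² = 0.12494 kg·m²; axis through the centre, so I = 0.12494 kg·m².
Spherical shell: I_cm = (2/3)MR² = (2/3)(2.12)(0.147)² = 0.030541 kg·m²; centre at d = 0.335 + 0.147 = 0.482 m, so I = I_cm + Md² gives I = 0.030541 + (2.12)(0.482)² = 0.52307 kg·m².
Solid disk: I_cm = (1/2)MR² = (1/2)(3.16)(0.366)² = 0.21165 kg·m²; centre at d = 0.335 + 0.147 + 0.147 + 0.366 = 0.995 m, so I = I_cm + Md² gives I = 0.21165 + (3.16)(0.995)² = 3.3401 kg·m².
Total I = 0.12494 + 0.52307 + 3.3401 = 3.9881 kg·m².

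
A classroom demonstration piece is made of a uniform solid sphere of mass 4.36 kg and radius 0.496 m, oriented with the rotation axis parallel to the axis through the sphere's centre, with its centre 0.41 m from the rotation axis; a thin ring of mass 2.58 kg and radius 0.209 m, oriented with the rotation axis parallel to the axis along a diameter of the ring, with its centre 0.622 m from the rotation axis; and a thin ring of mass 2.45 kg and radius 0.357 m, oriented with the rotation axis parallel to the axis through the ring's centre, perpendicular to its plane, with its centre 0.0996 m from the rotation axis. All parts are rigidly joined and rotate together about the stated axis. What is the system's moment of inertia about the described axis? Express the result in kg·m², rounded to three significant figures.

2.55

Solid sphere: I_cm = (2/5)MR² = (2/5)(4.36)(0.496)² = 0.42905 kg·m²; centre at d = 0.41 m, so I = I_cm + Md² gives I = 0.42905 + (4.36)(0.41)² = 1.162 kg·m².
Thin ring: I_cm = (1/2)MR² = (1/2)(2.58)(0.209)² = 0.056348 kg·m²; centre at d = 0.622 m, so I = I_cm + Md² gives I = 0.056348 + (2.58)(0.622)² = 1.0545 kg·m².
Thin ring: I_cm = MR² = (2.45)(0.357)² = 0.31225 kg·m²; centre at d = 0.0996 m, so I = I_cm + Md² gives I = 0.31225 + (2.45)(0.0996)² = 0.33655 kg·m².
Total I = 1.162 + 1.0545 + 0.33655 = 2.553 kg·m².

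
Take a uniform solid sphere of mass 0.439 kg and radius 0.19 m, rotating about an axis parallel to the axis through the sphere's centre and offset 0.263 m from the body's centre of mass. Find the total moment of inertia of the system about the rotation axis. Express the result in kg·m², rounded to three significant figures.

0.0367

I_cm = (2/5)MR² = (2/5)(0.439)(0.19)² = 0.0063392 kg·m²; centre at d = 0.263 m, so I = I_cm + Md² gives I = 0.0063392 + (0.439)(0.263)² = 0.036704 kg·m².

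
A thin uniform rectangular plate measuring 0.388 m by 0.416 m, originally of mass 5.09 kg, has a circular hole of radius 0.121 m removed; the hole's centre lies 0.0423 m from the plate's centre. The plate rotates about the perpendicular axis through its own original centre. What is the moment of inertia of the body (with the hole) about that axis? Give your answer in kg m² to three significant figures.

Unpierced body about its centre: I₀ = (1/12)M(a²+b²) = (1/12)(5.09)[(0.388)² + (0.416)²] = 0.13726 kg m².
The removed disk has mass m = M·πr²/(ab) = (5.09)·π(0.121)²/(0.388·0.416) = 1.4505 kg (same uniform areal density).
Its moment of inertia about the rotation axis (parallel-axis theorem): I_hole = (1/2)mr² + md² = (1/2)(1.4505)(0.121)² + (1.4505)(0.0423)² = 0.013214 kg m².
Treating the hole as negative mass, I = I₀ − I_hole = 0.13726 − 0.013214 = 0.12405 kg m².

0.124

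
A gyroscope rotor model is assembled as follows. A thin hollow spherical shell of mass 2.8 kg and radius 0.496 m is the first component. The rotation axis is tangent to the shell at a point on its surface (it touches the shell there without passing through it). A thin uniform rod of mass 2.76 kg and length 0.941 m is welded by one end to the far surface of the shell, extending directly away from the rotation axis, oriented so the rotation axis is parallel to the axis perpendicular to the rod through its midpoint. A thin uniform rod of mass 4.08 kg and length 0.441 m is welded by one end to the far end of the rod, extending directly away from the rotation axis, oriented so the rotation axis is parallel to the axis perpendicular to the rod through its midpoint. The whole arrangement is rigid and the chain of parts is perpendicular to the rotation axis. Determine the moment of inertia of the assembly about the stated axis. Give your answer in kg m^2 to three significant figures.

Spherical shell: I_cm = (2/3)MR² = (2/3)(2.8)(0.496)² = 0.45923 kg m^2; centre at d = 0.496 m, so I = I_cm + Md² gives I = 0.45923 + (2.8)(0.496)² = 1.1481 kg m^2.
Thin rod: I_cm = (1/12)ML² = (1/12)(2.76)(0.941)² = 0.20366 kg m^2; centre at d = 0.496 + 0.496 + 0.4705 = 1.4625 m, so I = I_cm + Md² gives I = 0.20366 + (2.76)(1.4625)² = 6.107 kg m^2.
Thin rod: I_cm = (1/12)ML² = (1/12)(4.08)(0.441)² = 0.066124 kg m^2; centre at d = 0.496 + 0.496 + 0.4705 + 0.4705 + 0.2205 = 2.1535 m, so I = I_cm + Md² gives I = 0.066124 + (4.08)(2.1535)² = 18.987 kg m^2.
Total I = 1.1481 + 6.107 + 18.987 = 26.242 kg m^2.

26.2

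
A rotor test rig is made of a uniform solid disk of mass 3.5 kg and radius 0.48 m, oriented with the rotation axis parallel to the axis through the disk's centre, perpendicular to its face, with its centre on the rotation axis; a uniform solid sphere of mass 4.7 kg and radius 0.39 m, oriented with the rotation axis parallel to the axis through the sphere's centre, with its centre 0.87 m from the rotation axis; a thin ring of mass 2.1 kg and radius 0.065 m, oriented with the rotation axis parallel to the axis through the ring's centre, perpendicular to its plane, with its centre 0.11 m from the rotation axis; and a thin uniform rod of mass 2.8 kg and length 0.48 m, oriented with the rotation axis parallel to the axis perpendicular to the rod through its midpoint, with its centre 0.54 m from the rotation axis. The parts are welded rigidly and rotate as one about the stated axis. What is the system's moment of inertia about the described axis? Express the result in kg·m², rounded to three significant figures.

Solid disk: I_cm = (1/2)MR² = (1/2)(3.5)(0.48)² = 0.4032 kg·m²; axis through the centre, so I = 0.4032 kg·m².
Solid sphere: I_cm = (2/5)MR² = (2/5)(4.7)(0.39)² = 0.28595 kg·m²; centre at d = 0.87 m, so I = I_cm + Md² gives I = 0.28595 + (4.7)(0.87)² = 3.8434 kg·m².
Thin ring: I_cm = MR² = (2.1)(0.065)² = 0.0088725 kg·m²; centre at d = 0.11 m, so I = I_cm + Md² gives I = 0.0088725 + (2.1)(0.11)² = 0.034283 kg·m².
Thin rod: I_cm = (1/12)ML² = (1/12)(2.8)(0.48)² = 0.05376 kg·m²; centre at d = 0.54 m, so I = I_cm + Md² gives I = 0.05376 + (2.8)(0.54)² = 0.87024 kg·m².
Total I = 0.4032 + 3.8434 + 0.034283 + 0.87024 = 5.1511 kg·m².

5.15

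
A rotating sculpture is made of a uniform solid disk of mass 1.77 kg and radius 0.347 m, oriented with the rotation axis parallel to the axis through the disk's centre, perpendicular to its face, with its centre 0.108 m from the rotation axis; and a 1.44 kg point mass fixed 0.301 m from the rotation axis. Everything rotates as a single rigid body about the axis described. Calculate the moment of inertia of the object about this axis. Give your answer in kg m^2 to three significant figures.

0.258

Solid disk: I_cm = (1/2)MR² = (1/2)(1.77)(0.347)² = 0.10656 kg m^2; centre at d = 0.108 m, so the parallel axis theorem gives I = 0.10656 + (1.77)(0.108)² = 0.12721 kg m^2.
Point mass: I_cm = 0; centre at d = 0.301 m, so the parallel axis theorem gives I = 0 + (1.44)(0.301)² = 0.13047 kg m^2.
Total I = 0.12721 + 0.13047 = 0.25767 kg m^2.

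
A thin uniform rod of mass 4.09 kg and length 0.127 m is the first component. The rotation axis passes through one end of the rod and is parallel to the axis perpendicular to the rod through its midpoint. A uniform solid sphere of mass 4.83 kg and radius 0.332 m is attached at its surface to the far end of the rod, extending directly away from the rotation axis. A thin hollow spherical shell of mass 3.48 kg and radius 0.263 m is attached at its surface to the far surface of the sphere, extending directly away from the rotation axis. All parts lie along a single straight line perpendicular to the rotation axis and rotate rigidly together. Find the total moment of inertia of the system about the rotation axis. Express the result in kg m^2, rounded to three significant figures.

5.28

Thin rod: I_cm = (1/12)ML² = (1/12)(4.09)(0.127)² = 0.0054973 kg m^2; centre at d = 0.0635 m, so the parallel axis theorem gives I = 0.0054973 + (4.09)(0.0635)² = 0.021989 kg m^2.
Solid sphere: I_cm = (2/5)MR² = (2/5)(4.83)(0.332)² = 0.21295 kg m^2; centre at d = 0.0635 + 0.0635 + 0.332 = 0.459 m, so the parallel axis theorem gives I = 0.21295 + (4.83)(0.459)² = 1.2305 kg m^2.
Spherical shell: I_cm = (2/3)MR² = (2/3)(3.48)(0.263)² = 0.16047 kg m^2; centre at d = 0.0635 + 0.0635 + 0.332 + 0.332 + 0.263 = 1.054 m, so the parallel axis theorem gives I = 0.16047 + (3.48)(1.054)² = 4.0265 kg m^2.
Total I = 0.021989 + 1.2305 + 4.0265 = 5.279 kg m^2.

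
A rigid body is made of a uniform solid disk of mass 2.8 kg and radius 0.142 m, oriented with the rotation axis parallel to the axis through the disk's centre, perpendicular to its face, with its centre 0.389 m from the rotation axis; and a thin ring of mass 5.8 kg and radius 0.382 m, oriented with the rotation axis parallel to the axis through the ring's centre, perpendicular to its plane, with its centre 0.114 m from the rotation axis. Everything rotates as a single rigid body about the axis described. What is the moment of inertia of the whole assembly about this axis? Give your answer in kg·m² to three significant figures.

1.37

Solid disk: I_cm = (1/2)MR² = (1/2)(2.8)(0.142)² = 0.02823 kg·m²; centre at d = 0.389 m, so the parallel axis theorem gives I = 0.02823 + (2.8)(0.389)² = 0.45193 kg·m².
Thin ring: I_cm = MR² = (5.8)(0.382)² = 0.84636 kg·m²; centre at d = 0.114 m, so the parallel axis theorem gives I = 0.84636 + (5.8)(0.114)² = 0.92174 kg·m².
Total I = 0.45193 + 0.92174 = 1.3737 kg·m².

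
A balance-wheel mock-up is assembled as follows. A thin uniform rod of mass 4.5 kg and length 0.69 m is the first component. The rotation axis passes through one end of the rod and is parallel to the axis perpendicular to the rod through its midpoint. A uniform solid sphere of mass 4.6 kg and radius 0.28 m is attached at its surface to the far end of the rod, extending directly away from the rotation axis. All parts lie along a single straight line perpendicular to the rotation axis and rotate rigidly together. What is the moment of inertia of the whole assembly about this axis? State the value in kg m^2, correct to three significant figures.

5.19

Thin rod: I_cm = (1/12)ML² = (1/12)(4.5)(0.69)² = 0.17854 kg m^2; centre at d = 0.345 m, so the parallel axis theorem gives I = 0.17854 + (4.5)(0.345)² = 0.71415 kg m^2.
Solid sphere: I_cm = (2/5)MR² = (2/5)(4.6)(0.28)² = 0.14426 kg m^2; centre at d = 0.345 + 0.345 + 0.28 = 0.97 m, so the parallel axis theorem gives I = 0.14426 + (4.6)(0.97)² = 4.4724 kg m^2.
Total I = 0.71415 + 4.4724 = 5.1865 kg m^2.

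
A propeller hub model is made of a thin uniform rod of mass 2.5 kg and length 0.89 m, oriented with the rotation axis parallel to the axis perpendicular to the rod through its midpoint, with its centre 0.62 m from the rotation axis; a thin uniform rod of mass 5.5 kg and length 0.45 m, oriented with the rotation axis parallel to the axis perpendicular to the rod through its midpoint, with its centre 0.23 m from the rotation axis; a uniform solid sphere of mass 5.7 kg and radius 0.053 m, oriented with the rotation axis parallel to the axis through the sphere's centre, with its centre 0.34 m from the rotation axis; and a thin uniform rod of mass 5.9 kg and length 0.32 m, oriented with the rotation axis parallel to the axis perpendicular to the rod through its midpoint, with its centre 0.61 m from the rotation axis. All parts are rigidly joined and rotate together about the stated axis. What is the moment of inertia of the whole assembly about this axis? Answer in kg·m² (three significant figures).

4.42

Thin rod: I_cm = (1/12)ML² = (1/12)(2.5)(0.89)² = 0.16502 kg·m²; centre at d = 0.62 m, so I = I_cm + Md² gives I = 0.16502 + (2.5)(0.62)² = 1.126 kg·m².
Thin rod: I_cm = (1/12)ML² = (1/12)(5.5)(0.45)² = 0.092813 kg·m²; centre at d = 0.23 m, so I = I_cm + Md² gives I = 0.092813 + (5.5)(0.23)² = 0.38376 kg·m².
Solid sphere: I_cm = (2/5)MR² = (2/5)(5.7)(0.053)² = 0.0064045 kg·m²; centre at d = 0.34 m, so I = I_cm + Md² gives I = 0.0064045 + (5.7)(0.34)² = 0.66532 kg·m².
Thin rod: I_cm = (1/12)ML² = (1/12)(5.9)(0.32)² = 0.050347 kg·m²; centre at d = 0.61 m, so I = I_cm + Md² gives I = 0.050347 + (5.9)(0.61)² = 2.2457 kg·m².
Total I = 1.126 + 0.38376 + 0.66532 + 2.2457 = 4.4208 kg·m².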